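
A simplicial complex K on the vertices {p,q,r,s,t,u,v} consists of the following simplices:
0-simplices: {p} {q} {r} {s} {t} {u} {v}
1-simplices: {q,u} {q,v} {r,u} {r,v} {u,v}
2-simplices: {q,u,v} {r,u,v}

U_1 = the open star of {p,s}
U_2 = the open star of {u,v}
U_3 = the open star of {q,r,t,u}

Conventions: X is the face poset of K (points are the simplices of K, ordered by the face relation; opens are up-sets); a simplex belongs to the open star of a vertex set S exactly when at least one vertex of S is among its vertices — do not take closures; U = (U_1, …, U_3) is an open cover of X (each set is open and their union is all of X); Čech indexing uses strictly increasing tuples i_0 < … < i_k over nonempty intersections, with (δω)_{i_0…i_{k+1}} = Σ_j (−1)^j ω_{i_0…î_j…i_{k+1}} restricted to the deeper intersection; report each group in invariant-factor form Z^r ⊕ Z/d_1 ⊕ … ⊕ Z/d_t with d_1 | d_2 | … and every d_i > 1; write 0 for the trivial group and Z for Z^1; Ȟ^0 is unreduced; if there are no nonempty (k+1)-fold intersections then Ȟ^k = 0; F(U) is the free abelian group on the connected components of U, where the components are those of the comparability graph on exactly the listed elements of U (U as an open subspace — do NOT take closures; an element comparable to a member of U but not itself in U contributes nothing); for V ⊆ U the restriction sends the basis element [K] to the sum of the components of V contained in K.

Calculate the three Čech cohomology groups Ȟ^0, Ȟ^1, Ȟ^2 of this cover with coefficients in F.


cover nerve:
  U1={{p},{s}} U2={{u},{v},{q,u},{q,v},{r,u},{r,v},{u,v},{q,u,v},{r,u,v}} U3={{q},{r},{t},{u},{q,u},{q,v},{r,u},{r,v},{u,v},{q,u,v},{r,u,v}}
  U23={{u},{q,u},{q,v},{r,u},{r,v},{u,v},{q,u,v},{r,u,v}}
components per intersection:
  U1: {{p}} {{s}}
  U2: {{u},{v},{q,u},{q,v},{r,u},{r,v},{u,v},{q,u,v},{r,u,v}}
  U3: {{q},{r},{u},{q,u},{q,v},{r,u},{r,v},{u,v},{q,u,v},{r,u,v}} {{t}}
  U23: {{u},{q,u},{q,v},{r,u},{r,v},{u,v},{q,u,v},{r,u,v}}
C dims 5,1; δ0: rk 1, SNF 1^1
Ȟ^0: (5−1)−0=4 ⇒ Z^4
Ȟ^1: (1−0)−1=0 ⇒ 0
Ȟ^2: (0−0)−0=0 ⇒ 0

Ȟ^0(U;F) ≅ Z^4, Ȟ^1(U;F) ≅ 0, Ȟ^2(U;F) ≅ 0


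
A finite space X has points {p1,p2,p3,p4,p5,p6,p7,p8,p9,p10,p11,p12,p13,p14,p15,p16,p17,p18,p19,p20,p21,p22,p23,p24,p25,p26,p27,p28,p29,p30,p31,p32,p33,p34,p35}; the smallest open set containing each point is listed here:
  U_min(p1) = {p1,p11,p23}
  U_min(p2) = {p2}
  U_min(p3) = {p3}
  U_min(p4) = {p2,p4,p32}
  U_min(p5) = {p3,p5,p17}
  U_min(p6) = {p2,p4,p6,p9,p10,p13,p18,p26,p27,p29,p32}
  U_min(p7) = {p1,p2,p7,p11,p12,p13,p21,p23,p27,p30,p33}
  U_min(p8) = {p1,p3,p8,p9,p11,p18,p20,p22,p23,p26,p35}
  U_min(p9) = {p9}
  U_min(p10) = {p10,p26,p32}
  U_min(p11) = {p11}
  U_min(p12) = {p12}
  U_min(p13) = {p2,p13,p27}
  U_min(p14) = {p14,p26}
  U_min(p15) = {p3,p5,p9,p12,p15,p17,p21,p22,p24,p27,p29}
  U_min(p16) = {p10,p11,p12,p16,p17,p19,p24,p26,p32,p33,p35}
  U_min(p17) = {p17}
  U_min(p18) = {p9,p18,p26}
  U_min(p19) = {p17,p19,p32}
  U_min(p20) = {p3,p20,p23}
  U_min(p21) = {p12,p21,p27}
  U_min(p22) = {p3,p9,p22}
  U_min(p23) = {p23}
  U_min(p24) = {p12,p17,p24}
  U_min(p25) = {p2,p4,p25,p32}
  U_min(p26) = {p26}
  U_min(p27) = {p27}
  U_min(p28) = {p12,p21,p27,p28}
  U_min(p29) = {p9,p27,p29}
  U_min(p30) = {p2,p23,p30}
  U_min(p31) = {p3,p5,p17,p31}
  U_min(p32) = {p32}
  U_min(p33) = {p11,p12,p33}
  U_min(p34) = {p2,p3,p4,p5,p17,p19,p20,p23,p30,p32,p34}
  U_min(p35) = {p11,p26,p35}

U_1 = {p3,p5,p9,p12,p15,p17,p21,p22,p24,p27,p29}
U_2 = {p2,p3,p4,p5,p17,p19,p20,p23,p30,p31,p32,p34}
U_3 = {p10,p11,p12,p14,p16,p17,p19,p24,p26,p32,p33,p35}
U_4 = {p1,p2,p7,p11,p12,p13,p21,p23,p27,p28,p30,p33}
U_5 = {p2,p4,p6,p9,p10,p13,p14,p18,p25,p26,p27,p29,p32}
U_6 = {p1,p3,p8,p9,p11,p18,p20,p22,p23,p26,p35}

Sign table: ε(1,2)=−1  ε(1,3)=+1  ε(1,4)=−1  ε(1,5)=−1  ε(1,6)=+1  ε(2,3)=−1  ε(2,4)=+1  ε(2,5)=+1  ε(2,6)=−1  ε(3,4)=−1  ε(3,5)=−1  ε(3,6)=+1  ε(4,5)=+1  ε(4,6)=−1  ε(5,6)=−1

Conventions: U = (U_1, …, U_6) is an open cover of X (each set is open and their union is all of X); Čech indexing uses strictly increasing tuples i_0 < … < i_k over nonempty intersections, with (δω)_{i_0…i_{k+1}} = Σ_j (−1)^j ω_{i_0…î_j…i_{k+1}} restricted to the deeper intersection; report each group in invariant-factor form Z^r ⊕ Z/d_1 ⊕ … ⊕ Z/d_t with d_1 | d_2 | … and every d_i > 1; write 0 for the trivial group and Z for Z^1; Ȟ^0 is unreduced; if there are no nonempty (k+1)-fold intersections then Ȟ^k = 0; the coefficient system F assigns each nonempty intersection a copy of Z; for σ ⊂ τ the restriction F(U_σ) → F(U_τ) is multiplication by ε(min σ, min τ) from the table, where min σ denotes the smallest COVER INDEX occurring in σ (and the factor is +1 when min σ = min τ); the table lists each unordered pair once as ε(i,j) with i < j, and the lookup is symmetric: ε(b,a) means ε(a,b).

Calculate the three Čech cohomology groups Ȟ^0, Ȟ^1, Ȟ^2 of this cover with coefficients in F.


intersection data:
  U12={p3,p5,p17} U13={p12,p17,p24} U14={p12,p21,p27} U15={p9,p27,p29} U16={p3,p9,p22} U23={p17,p19,p32} U24={p2,p23,p30} U25={p2,p4,p32} U26={p3,p20,p23} U34={p11,p12,p33} U35={p10,p14,p26,p32} U36={p11,p26,p35} U45={p2,p13,p27} U46={p1,p11,p23} U56={p9,p18,p26}
  U123={p17} U126={p3} U134={p12} U145={p27} U156={p9} U235={p32} U245={p2} U246={p23} U346={p11} U356={p26}
C dims 6,15,10; δ0: rk 5, SNF 1^5; δ1: rk 10, SNF 1^9·2
Ȟ^0 = (6 − 5) − 0 = 1, so Ȟ^0 ≅ Z
Ȟ^1 = (15 − 10) − 5 = 0, so Ȟ^1 ≅ 0
Ȟ^2 = (10 − 0) − 10 = 0 plus torsion [2], so Ȟ^2 ≅ Z/2

Ȟ^0 = Z; Ȟ^1 = 0; Ȟ^2 = Z/2


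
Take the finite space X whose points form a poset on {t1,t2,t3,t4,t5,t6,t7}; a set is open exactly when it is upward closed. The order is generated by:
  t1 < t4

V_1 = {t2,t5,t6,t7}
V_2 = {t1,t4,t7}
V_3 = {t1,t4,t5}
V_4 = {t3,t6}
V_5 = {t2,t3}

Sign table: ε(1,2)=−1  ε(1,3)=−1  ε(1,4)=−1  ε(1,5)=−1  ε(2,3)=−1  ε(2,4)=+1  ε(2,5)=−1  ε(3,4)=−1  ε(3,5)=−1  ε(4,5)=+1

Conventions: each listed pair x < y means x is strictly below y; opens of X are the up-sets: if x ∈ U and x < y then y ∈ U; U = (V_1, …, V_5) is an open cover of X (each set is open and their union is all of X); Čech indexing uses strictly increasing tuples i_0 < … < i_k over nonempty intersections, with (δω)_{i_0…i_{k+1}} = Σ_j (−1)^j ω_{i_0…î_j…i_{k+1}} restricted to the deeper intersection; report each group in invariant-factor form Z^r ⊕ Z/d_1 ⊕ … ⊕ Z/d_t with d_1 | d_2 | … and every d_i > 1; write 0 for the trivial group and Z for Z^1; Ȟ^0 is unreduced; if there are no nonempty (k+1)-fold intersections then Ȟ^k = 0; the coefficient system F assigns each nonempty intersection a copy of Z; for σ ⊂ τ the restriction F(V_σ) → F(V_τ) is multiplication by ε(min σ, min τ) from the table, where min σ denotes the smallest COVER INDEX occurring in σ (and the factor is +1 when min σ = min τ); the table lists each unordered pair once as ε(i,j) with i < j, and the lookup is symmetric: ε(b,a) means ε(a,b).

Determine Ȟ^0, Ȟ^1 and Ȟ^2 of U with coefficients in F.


nonempty intersections:
  V12={t7} V13={t5} V14={t6} V15={t2} V23={t1,t4} V45={t3}
C dims 5,6; δ0: rk 5, SNF 1^4·2
Ȟ^0: (5−5)−0=0 ⇒ 0
Ȟ^1: (6−0)−5=1 plus torsion [2] ⇒ Z ⊕ Z/2
Ȟ^2: (0−0)−0=0 ⇒ 0

Ȟ^0(U;F) ≅ 0, Ȟ^1(U;F) ≅ Z ⊕ Z/2 and Ȟ^2(U;F) ≅ 0


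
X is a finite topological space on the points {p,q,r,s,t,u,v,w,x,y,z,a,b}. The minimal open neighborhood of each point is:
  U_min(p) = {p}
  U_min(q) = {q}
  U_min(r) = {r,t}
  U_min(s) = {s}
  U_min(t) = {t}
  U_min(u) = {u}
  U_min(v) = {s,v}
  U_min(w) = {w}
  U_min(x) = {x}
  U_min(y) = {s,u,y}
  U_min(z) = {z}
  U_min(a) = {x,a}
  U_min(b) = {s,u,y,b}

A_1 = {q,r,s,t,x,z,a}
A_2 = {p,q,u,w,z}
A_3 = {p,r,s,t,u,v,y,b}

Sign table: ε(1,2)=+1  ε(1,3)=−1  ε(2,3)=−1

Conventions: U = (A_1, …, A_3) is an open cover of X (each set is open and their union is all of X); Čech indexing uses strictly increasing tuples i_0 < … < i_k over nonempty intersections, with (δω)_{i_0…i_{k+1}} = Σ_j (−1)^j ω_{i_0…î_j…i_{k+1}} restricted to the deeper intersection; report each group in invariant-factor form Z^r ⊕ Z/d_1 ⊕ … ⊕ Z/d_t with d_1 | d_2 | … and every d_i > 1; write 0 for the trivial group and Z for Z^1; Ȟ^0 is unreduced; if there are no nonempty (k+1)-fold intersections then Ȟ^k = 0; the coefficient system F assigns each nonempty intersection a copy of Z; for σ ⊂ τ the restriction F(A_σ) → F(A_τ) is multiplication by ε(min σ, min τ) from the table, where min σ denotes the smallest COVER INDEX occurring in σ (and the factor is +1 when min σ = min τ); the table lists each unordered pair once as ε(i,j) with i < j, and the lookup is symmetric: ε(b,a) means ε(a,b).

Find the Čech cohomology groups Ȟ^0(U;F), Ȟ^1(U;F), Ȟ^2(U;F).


Ȟ^0(U;F) ≅ Z, Ȟ^1(U;F) ≅ Z, Ȟ^2(U;F) ≅ 0

nonempty intersections:
  A12={q,z} A13={r,s,t} A23={p,u}
C dims 3,3; δ0: rk 2, SNF 1^2
Ȟ^0: (3−2)−0=1 ⇒ Z
Ȟ^1: (3−0)−2=1 ⇒ Z
Ȟ^2: (0−0)−0=0 ⇒ 0


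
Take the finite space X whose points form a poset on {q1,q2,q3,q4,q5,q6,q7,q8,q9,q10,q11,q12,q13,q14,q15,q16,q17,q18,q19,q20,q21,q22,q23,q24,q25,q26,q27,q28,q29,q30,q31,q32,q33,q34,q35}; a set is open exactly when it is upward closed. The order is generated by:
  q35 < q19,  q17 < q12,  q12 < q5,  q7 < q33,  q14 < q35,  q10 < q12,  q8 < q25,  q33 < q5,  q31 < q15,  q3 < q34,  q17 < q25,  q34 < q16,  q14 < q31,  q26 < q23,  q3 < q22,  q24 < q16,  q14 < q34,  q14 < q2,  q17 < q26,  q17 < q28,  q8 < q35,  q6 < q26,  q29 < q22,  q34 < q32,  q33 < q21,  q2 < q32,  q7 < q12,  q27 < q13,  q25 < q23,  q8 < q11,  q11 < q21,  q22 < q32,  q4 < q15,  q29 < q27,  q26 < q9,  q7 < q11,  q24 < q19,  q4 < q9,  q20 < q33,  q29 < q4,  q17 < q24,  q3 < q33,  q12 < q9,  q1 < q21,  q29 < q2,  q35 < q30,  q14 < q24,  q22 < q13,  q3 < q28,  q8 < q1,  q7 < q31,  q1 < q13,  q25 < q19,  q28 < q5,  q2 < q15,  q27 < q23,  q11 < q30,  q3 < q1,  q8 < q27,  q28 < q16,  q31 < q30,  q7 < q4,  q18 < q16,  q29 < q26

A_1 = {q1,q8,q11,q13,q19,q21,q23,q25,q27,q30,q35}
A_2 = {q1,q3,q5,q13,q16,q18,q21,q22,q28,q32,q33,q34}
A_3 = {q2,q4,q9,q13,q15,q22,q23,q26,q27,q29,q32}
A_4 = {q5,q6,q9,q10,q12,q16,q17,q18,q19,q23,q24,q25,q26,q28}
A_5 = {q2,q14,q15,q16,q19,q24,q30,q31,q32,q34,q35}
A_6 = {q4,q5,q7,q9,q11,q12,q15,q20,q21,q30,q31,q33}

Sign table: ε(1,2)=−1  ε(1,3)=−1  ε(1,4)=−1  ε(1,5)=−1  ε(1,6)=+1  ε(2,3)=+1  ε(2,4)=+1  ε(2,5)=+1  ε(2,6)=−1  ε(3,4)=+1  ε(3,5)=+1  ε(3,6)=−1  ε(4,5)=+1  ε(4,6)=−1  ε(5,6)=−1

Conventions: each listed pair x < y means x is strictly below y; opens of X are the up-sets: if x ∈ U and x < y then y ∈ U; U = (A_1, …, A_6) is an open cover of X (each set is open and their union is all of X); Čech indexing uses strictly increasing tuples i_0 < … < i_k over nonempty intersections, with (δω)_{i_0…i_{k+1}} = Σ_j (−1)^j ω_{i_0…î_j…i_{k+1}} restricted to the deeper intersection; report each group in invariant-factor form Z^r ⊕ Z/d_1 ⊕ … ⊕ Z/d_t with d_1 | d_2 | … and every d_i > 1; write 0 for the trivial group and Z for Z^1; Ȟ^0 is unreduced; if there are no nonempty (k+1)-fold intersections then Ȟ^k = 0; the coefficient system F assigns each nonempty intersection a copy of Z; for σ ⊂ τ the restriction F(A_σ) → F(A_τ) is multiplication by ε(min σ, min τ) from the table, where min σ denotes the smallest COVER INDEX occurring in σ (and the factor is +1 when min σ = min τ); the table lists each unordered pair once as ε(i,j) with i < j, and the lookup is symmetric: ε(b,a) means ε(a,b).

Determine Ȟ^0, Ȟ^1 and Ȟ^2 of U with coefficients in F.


Ȟ^0(U;F) ≅ Z, Ȟ^1(U;F) ≅ 0 and Ȟ^2(U;F) ≅ Z/2

nonempty overlaps:
  A12={q1,q13,q21} A13={q13,q23,q27} A14={q19,q23,q25} A15={q19,q30,q35} A16={q11,q21,q30} A23={q13,q22,q32} A24={q5,q16,q18,q28} A25={q16,q32,q34} A26={q5,q21,q33} A34={q9,q23,q26} A35={q2,q15,q32} A36={q4,q9,q15} A45={q16,q19,q24} A46={q5,q9,q12} A56={q15,q30,q31}
  A123={q13} A126={q21} A134={q23} A145={q19} A156={q30} A235={q32} A245={q16} A246={q5} A346={q9} A356={q15}
C dims 6,15,10; δ0: rk 5, SNF 1^5; δ1: rk 10, SNF 1^9·2
degree 0: 6−5−0 = 1 → Ȟ^0 ≅ Z
degree 1: 15−10−5 = 0 → Ȟ^1 ≅ 0
degree 2: 10−0−10 = 0 plus torsion [2] → Ȟ^2 ≅ Z/2


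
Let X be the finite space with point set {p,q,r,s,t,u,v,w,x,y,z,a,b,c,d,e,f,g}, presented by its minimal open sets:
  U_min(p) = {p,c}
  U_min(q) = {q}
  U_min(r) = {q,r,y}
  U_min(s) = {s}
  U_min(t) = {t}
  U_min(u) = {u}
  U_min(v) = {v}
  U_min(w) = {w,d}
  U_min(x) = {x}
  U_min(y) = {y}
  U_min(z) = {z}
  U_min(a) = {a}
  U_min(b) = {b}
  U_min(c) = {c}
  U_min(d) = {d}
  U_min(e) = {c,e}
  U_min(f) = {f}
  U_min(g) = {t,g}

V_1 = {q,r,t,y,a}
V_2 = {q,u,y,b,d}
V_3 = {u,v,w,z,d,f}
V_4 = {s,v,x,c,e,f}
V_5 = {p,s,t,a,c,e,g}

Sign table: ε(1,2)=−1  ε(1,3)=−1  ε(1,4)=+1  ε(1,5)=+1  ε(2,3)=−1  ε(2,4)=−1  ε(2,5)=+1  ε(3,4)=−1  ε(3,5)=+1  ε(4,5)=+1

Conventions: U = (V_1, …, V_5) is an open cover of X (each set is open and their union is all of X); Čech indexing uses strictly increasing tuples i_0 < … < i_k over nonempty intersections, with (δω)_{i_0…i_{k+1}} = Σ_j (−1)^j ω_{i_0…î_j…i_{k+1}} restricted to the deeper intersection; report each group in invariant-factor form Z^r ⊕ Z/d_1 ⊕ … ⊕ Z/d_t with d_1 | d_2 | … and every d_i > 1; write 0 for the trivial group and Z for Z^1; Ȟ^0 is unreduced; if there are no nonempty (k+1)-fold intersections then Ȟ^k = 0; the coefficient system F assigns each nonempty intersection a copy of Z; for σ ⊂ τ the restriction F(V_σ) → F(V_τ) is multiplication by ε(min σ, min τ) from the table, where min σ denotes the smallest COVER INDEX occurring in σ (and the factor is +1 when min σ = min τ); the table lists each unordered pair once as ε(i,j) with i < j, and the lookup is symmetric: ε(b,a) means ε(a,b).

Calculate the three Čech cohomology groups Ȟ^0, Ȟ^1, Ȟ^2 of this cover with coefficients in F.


Ȟ^0(U;F) ≅ 0; Ȟ^1(U;F) ≅ Z/2; Ȟ^2(U;F) ≅ 0

nerve of the cover:
  V12={q,y} V15={t,a} V23={u,d} V34={v,f} V45={s,c,e}
C dims 5,5; δ0: rk 5, SNF 1^4·2
Ȟ^0 = (5 − 5) − 0 = 0, so Ȟ^0 ≅ 0
Ȟ^1 = (5 − 0) − 5 = 0 plus torsion [2], so Ȟ^1 ≅ Z/2
Ȟ^2 = (0 − 0) − 0 = 0, so Ȟ^2 ≅ 0


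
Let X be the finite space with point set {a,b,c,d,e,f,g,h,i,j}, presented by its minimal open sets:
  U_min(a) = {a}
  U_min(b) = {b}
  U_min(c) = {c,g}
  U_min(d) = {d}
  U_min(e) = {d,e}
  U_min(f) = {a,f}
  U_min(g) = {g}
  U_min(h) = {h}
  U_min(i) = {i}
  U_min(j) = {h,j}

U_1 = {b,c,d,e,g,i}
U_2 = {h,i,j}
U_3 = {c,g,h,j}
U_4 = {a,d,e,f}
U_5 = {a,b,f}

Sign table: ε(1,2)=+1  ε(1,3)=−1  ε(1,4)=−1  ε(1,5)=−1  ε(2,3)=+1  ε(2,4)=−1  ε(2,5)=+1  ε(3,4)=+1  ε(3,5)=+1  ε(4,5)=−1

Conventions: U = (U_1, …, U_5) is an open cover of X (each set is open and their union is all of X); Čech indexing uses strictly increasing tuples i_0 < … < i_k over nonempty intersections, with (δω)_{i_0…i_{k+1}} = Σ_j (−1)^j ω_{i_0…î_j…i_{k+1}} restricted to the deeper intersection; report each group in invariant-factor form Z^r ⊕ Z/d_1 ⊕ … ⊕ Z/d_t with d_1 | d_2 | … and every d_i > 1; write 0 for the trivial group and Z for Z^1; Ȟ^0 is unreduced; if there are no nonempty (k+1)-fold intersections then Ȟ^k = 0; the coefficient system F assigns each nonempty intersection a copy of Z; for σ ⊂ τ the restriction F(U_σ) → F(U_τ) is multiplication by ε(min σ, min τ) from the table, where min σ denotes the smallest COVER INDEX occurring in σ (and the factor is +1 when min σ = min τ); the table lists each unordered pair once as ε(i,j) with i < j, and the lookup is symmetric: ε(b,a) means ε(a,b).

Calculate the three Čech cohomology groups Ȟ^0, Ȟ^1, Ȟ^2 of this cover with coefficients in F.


Ȟ^0 = 0, Ȟ^1 = Z ⊕ Z/2, Ȟ^2 = 0

nerve of the cover:
  U12={i} U13={c,g} U14={d,e} U15={b} U23={h,j} U45={a,f}
C dims 5,6; δ0: rk 5, SNF 1^4·2
Ȟ^0 = (5 − 5) − 0 = 0, so Ȟ^0 ≅ 0
Ȟ^1 = (6 − 0) − 5 = 1 plus torsion [2], so Ȟ^1 ≅ Z ⊕ Z/2
Ȟ^2 = (0 − 0) − 0 = 0, so Ȟ^2 ≅ 0


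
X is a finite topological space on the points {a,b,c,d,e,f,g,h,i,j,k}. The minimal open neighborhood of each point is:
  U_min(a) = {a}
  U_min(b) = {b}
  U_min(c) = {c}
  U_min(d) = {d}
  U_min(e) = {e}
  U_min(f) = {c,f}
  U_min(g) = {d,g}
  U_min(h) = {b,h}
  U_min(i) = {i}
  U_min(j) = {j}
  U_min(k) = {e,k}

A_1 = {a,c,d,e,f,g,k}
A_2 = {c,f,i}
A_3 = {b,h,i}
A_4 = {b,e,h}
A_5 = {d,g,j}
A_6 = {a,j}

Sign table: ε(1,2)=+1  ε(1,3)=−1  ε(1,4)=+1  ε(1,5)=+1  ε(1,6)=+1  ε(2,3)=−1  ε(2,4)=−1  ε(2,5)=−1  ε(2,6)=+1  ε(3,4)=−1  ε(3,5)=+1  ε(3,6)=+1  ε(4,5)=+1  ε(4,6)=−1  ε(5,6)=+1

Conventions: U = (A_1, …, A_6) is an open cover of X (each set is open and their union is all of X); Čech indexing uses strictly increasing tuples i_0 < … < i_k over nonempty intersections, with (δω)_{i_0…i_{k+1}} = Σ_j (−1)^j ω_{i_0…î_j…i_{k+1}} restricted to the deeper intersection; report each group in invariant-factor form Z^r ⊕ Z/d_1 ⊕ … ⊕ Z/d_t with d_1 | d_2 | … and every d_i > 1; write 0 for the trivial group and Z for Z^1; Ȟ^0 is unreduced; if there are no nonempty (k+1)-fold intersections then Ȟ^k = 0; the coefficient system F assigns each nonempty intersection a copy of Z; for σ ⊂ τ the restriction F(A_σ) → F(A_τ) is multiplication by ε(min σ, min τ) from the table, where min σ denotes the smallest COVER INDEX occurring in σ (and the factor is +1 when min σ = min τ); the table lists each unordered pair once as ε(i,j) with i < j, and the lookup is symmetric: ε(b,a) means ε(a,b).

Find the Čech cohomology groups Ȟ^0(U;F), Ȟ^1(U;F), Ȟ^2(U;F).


nerve simplices:
  A12={c,f} A14={e} A15={d,g} A16={a} A23={i} A34={b,h} A56={j}
C dims 6,7; δ0: rk 5, SNF 1^5
degree 0: 6−5−0 = 1 → Ȟ^0 ≅ Z
degree 1: 7−0−5 = 2 → Ȟ^1 ≅ Z^2
degree 2: 0−0−0 = 0 → Ȟ^2 ≅ 0

Ȟ^0(U;F) ≅ Z; Ȟ^1(U;F) ≅ Z^2; Ȟ^2(U;F) ≅ 0


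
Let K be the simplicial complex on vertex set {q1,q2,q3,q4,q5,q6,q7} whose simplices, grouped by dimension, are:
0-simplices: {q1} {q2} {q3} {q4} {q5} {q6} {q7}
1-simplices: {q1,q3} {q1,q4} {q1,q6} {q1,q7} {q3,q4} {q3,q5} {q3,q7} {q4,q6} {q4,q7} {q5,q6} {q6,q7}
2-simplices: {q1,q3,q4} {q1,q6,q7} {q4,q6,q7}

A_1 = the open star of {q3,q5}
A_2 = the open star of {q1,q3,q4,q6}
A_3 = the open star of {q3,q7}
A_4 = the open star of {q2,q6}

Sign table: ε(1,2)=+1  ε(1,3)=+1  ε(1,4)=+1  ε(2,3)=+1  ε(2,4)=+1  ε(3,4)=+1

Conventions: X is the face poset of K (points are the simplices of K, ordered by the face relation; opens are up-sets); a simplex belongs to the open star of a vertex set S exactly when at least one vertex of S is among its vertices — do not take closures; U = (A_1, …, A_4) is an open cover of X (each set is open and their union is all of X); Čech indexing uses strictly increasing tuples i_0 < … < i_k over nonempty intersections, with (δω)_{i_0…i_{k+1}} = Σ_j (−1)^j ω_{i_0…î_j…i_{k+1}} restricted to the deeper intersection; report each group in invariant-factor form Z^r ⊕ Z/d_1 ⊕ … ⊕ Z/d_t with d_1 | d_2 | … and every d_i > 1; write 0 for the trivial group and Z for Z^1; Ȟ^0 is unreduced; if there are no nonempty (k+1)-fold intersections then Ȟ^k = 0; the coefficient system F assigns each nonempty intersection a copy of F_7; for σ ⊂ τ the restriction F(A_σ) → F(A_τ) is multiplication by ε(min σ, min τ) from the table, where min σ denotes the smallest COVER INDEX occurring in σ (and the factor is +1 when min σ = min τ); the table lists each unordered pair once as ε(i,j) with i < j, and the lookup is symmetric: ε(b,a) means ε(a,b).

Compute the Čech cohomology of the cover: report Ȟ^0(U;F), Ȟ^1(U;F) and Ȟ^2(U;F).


Ȟ^0 ≅ Z/7, Ȟ^1 ≅ 0, Ȟ^2 ≅ 0

nonempty intersections:
  A1={{q3},{q5},{q1,q3},{q3,q4},{q3,q5},{q3,q7},{q5,q6},{q1,q3,q4}} A2={{q1},{q3},{q4},{q6},{q1,q3},{q1,q4},{q1,q6},{q1,q7},{q3,q4},{q3,q5},{q3,q7},{q4,q6},{q4,q7},{q5,q6},{q6,q7},{q1,q3,q4},{q1,q6,q7},{q4,q6,q7}} A3={{q3},{q7},{q1,q3},{q1,q7},{q3,q4},{q3,q5},{q3,q7},{q4,q7},{q6,q7},{q1,q3,q4},{q1,q6,q7},{q4,q6,q7}} A4={{q2},{q6},{q1,q6},{q4,q6},{q5,q6},{q6,q7},{q1,q6,q7},{q4,q6,q7}}
  A12={{q3},{q1,q3},{q3,q4},{q3,q5},{q3,q7},{q5,q6},{q1,q3,q4}} A13={{q3},{q1,q3},{q3,q4},{q3,q5},{q3,q7},{q1,q3,q4}} A14={{q5,q6}} A23={{q3},{q1,q3},{q1,q7},{q3,q4},{q3,q5},{q3,q7},{q4,q7},{q6,q7},{q1,q3,q4},{q1,q6,q7},{q4,q6,q7}} A24={{q6},{q1,q6},{q4,q6},{q5,q6},{q6,q7},{q1,q6,q7},{q4,q6,q7}} A34={{q6,q7},{q1,q6,q7},{q4,q6,q7}}
  A123={{q3},{q1,q3},{q3,q4},{q3,q5},{q3,q7},{q1,q3,q4}} A124={{q5,q6}} A234={{q6,q7},{q1,q6,q7},{q4,q6,q7}}
C dims 4,6,3; δ0: rk_F7 3; δ1: rk_F7 3
Ȟ^0: (4−3)−0=1 ⇒ Z/7
Ȟ^1: (6−3)−3=0 ⇒ 0
Ȟ^2: (3−0)−3=0 ⇒ 0


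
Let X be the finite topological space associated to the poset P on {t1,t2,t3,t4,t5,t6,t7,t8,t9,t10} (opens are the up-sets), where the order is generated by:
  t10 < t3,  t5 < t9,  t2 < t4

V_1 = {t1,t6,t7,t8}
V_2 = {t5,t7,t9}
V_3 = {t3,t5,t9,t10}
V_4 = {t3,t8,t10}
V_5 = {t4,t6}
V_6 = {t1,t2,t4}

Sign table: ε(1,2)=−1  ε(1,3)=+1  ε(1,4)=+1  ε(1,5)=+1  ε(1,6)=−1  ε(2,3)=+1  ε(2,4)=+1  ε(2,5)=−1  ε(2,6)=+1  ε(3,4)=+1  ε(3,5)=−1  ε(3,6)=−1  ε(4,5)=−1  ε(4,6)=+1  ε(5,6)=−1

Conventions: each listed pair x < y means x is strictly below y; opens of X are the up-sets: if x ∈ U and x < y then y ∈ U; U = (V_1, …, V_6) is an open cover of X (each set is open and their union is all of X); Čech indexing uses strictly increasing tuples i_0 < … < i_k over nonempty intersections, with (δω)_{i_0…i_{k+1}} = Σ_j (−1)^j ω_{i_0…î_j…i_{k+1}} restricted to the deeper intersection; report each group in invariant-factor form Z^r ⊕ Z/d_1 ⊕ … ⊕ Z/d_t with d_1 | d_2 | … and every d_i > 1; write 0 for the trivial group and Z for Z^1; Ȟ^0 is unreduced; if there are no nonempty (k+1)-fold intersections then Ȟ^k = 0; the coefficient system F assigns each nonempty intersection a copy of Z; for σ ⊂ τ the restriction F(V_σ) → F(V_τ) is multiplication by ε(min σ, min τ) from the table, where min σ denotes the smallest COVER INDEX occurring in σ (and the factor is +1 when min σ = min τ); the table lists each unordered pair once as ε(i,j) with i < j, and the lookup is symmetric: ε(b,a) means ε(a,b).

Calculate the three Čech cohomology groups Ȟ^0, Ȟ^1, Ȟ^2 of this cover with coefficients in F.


Ȟ^0 = 0, Ȟ^1 = Z ⊕ Z/2 and Ȟ^2 = 0

nerve simplices:
  V12={t7} V14={t8} V15={t6} V16={t1} V23={t5,t9} V34={t3,t10} V56={t4}
C dims 6,7; δ0: rk 6, SNF 1^5·2
degree 0: 6−6−0 = 0 → Ȟ^0 ≅ 0
degree 1: 7−0−6 = 1 plus torsion [2] → Ȟ^1 ≅ Z ⊕ Z/2
degree 2: 0−0−0 = 0 → Ȟ^2 ≅ 0


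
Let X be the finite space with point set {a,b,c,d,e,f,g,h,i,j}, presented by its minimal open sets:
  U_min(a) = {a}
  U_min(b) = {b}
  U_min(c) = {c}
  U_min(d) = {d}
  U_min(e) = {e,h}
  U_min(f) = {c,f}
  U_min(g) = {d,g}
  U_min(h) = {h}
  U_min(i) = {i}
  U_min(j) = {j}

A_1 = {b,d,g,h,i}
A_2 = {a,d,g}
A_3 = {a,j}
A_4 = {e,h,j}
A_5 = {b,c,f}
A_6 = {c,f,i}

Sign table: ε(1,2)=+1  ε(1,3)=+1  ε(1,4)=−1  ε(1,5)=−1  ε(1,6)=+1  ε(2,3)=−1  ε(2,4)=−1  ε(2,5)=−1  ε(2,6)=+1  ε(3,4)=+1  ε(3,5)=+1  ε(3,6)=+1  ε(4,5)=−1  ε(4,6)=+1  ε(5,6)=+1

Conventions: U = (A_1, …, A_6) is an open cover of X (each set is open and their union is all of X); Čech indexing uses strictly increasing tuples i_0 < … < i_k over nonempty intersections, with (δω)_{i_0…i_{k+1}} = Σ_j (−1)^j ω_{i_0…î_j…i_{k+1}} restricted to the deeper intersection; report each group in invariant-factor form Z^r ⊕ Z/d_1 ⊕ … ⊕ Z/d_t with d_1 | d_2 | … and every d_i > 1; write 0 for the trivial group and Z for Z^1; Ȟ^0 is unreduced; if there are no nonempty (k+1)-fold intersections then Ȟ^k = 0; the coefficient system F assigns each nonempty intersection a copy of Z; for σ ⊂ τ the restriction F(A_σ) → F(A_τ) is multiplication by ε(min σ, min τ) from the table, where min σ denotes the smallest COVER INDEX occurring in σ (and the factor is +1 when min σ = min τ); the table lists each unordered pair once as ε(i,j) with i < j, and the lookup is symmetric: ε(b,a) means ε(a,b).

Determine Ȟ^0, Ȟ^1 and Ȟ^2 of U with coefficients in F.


intersection data:
  A12={d,g} A14={h} A15={b} A16={i} A23={a} A34={j} A56={c,f}
C dims 6,7; δ0: rk 6, SNF 1^5·2
Ȟ^0 = (6 − 6) − 0 = 0, so Ȟ^0 ≅ 0
Ȟ^1 = (7 − 0) − 6 = 1 plus torsion [2], so Ȟ^1 ≅ Z ⊕ Z/2
Ȟ^2 = (0 − 0) − 0 = 0, so Ȟ^2 ≅ 0

Ȟ^0(U;F) ≅ 0, Ȟ^1(U;F) ≅ Z ⊕ Z/2 and Ȟ^2(U;F) ≅ 0


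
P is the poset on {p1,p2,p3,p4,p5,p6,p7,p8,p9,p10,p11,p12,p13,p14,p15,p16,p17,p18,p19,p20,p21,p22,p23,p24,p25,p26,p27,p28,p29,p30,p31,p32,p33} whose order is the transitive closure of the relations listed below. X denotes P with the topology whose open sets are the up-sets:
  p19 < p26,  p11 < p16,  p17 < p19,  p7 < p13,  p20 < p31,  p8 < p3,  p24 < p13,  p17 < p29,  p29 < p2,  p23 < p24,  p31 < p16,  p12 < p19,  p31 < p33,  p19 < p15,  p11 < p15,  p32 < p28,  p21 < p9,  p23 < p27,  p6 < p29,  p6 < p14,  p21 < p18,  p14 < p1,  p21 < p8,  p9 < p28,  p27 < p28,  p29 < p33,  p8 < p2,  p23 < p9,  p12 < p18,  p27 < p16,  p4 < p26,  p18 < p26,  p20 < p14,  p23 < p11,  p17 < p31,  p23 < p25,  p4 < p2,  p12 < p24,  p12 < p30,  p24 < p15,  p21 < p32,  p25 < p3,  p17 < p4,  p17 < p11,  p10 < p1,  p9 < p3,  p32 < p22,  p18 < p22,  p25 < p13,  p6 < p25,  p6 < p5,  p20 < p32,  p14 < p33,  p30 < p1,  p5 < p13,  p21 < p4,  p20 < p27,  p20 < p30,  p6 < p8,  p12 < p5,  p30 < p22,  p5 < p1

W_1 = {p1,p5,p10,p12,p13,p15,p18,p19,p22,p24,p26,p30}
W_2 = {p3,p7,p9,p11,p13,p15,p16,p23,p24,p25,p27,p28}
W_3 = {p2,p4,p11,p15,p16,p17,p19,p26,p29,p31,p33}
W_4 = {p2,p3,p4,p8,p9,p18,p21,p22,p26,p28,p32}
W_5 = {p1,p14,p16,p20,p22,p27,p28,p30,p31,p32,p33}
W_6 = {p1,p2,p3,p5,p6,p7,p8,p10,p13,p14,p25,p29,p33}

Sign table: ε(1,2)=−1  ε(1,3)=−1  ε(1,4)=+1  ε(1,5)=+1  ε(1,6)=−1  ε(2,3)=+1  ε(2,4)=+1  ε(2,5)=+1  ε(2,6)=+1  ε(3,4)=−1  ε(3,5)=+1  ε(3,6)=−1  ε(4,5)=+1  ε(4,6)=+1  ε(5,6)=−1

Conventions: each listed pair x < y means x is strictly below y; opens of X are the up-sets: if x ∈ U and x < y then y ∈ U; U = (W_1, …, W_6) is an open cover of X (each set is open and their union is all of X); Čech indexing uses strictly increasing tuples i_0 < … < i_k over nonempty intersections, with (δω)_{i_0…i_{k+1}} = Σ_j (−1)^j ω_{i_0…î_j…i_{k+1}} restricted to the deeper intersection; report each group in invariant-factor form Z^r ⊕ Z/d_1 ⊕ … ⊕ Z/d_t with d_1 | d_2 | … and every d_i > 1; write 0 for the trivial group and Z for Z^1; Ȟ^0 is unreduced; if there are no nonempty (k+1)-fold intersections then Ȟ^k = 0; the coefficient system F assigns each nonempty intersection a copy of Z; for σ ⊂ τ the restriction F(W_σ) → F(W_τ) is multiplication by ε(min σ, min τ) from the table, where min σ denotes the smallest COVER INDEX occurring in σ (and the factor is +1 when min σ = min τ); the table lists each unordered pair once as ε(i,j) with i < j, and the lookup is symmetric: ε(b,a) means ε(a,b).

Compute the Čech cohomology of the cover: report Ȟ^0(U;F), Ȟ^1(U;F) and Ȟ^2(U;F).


nerve of the cover:
  W12={p13,p15,p24} W13={p15,p19,p26} W14={p18,p22,p26} W15={p1,p22,p30} W16={p1,p5,p10,p13} W23={p11,p15,p16} W24={p3,p9,p28} W25={p16,p27,p28} W26={p3,p7,p13,p25} W34={p2,p4,p26} W35={p16,p31,p33} W36={p2,p29,p33} W45={p22,p28,p32} W46={p2,p3,p8} W56={p1,p14,p33}
  W123={p15} W126={p13} W134={p26} W145={p22} W156={p1} W235={p16} W245={p28} W246={p3} W346={p2} W356={p33}
C dims 6,15,10; δ0: rk 6, SNF 1^5·2; δ1: rk 9, SNF 1^9
Ȟ^0 = (6 − 6) − 0 = 0, so Ȟ^0 ≅ 0
Ȟ^1 = (15 − 9) − 6 = 0 plus torsion [2], so Ȟ^1 ≅ Z/2
Ȟ^2 = (10 − 0) − 9 = 1, so Ȟ^2 ≅ Z

Ȟ^0 = 0, Ȟ^1 = Z/2, Ȟ^2 = Z


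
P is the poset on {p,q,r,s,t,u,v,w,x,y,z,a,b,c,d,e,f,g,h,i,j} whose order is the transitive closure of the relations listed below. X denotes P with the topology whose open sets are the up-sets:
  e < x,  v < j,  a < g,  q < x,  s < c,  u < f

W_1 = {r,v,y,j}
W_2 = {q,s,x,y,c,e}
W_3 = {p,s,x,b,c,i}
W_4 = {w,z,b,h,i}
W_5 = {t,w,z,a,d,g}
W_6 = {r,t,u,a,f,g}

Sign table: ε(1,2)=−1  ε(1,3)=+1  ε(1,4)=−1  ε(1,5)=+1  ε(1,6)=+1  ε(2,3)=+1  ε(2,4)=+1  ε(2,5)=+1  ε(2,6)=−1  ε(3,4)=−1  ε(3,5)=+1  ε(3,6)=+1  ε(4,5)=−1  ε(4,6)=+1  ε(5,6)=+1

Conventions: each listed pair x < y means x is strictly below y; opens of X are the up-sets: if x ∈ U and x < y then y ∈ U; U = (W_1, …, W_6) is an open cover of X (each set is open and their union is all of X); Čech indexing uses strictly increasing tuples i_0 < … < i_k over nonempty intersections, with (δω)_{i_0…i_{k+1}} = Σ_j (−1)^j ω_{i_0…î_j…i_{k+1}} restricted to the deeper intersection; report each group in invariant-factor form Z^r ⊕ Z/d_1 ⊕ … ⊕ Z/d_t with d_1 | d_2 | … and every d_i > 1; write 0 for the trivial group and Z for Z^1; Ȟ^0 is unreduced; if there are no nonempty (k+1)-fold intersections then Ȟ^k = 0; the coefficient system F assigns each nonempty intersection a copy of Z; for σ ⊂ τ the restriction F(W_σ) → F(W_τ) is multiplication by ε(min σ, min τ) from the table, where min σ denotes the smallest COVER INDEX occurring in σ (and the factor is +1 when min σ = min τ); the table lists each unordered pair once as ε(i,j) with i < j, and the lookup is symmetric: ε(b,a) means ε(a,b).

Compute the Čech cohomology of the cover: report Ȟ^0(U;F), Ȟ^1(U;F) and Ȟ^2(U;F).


nonempty overlaps:
  W12={y} W16={r} W23={s,x,c} W34={b,i} W45={w,z} W56={t,a,g}
C dims 6,6; δ0: rk 6, SNF 1^5·2
degree 0: 6−6−0 = 0 → Ȟ^0 ≅ 0
degree 1: 6−0−6 = 0 plus torsion [2] → Ȟ^1 ≅ Z/2
degree 2: 0−0−0 = 0 → Ȟ^2 ≅ 0

Ȟ^0(U;F) ≅ 0, Ȟ^1(U;F) ≅ Z/2, Ȟ^2(U;F) ≅ 0


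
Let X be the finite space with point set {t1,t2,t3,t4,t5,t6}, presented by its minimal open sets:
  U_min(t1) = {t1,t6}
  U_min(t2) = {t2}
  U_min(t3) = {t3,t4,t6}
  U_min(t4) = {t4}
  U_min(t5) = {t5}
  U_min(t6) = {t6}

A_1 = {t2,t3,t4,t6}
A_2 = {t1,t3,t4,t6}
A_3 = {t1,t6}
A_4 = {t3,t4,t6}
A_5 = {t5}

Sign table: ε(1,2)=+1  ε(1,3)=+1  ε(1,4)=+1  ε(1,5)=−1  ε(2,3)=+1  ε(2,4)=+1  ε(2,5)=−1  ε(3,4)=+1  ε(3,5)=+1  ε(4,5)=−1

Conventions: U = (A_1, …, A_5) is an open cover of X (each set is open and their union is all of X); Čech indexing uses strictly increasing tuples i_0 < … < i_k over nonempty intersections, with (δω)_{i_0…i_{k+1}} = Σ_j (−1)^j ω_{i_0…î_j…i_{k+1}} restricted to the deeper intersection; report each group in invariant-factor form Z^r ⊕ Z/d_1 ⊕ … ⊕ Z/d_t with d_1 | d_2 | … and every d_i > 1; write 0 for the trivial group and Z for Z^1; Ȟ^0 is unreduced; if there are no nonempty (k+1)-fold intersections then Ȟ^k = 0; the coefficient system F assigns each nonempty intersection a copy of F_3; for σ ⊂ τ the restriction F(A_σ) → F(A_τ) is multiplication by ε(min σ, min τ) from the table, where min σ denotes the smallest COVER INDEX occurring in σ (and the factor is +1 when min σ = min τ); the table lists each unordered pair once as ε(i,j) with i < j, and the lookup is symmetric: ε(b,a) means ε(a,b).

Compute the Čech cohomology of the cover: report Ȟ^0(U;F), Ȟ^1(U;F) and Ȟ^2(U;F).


Ȟ^0 = Z/3 ⊕ Z/3; Ȟ^1 = 0; Ȟ^2 = 0

nerve of the cover:
  A12={t3,t4,t6} A13={t6} A14={t3,t4,t6} A23={t1,t6} A24={t3,t4,t6} A34={t6}
  A123={t6} A124={t3,t4,t6} A134={t6} A234={t6}
  A1234={t6}
C dims 5,6,4,1; δ0: rk_F3 3; δ1: rk_F3 3; δ2: rk_F3 1
Ȟ^0 = (5 − 3) − 0 = 2, so Ȟ^0 ≅ Z/3 ⊕ Z/3
Ȟ^1 = (6 − 3) − 3 = 0, so Ȟ^1 ≅ 0
Ȟ^2 = (4 − 1) − 3 = 0, so Ȟ^2 ≅ 0


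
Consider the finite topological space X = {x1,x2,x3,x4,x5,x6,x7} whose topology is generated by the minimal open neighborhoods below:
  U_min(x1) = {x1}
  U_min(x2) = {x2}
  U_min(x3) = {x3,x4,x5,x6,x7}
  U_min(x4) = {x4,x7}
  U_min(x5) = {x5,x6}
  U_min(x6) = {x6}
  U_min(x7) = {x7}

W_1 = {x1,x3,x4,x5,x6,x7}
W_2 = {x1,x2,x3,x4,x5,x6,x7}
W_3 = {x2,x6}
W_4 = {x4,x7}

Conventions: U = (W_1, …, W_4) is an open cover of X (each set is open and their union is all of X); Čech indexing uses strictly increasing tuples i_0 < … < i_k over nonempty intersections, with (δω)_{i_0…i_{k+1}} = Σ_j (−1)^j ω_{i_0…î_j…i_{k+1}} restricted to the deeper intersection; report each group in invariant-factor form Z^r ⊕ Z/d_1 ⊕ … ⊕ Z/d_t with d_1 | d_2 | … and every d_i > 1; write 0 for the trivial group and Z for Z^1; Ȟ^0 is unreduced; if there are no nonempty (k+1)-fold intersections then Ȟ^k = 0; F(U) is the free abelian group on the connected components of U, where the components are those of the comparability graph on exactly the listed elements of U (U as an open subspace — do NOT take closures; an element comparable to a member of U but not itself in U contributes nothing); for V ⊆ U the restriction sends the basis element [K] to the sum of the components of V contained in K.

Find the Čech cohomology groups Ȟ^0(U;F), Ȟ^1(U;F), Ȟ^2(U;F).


Ȟ^0 = Z^3,  Ȟ^1 = 0,  Ȟ^2 = 0

nerve of the cover:
  W12={x1,x3,x4,x5,x6,x7} W13={x6} W14={x4,x7} W23={x2,x6} W24={x4,x7}
  W123={x6} W124={x4,x7}
components per intersection:
  W1: {x1} {x3,x4,x5,x6,x7}
  W2: {x1} {x2} {x3,x4,x5,x6,x7}
  W3: {x2} {x6}
  W4: {x4,x7}
  W12: {x1} {x3,x4,x5,x6,x7}
  W13: {x6}
  W14: {x4,x7}
  W23: {x2} {x6}
  W24: {x4,x7}
  W123: {x6}
  W124: {x4,x7}
C dims 8,7,2; δ0: rk 5, SNF 1^5; δ1: rk 2, SNF 1^2
Ȟ^0 = (8 − 5) − 0 = 3, so Ȟ^0 ≅ Z^3
Ȟ^1 = (7 − 2) − 5 = 0, so Ȟ^1 ≅ 0
Ȟ^2 = (2 − 0) − 2 = 0, so Ȟ^2 ≅ 0


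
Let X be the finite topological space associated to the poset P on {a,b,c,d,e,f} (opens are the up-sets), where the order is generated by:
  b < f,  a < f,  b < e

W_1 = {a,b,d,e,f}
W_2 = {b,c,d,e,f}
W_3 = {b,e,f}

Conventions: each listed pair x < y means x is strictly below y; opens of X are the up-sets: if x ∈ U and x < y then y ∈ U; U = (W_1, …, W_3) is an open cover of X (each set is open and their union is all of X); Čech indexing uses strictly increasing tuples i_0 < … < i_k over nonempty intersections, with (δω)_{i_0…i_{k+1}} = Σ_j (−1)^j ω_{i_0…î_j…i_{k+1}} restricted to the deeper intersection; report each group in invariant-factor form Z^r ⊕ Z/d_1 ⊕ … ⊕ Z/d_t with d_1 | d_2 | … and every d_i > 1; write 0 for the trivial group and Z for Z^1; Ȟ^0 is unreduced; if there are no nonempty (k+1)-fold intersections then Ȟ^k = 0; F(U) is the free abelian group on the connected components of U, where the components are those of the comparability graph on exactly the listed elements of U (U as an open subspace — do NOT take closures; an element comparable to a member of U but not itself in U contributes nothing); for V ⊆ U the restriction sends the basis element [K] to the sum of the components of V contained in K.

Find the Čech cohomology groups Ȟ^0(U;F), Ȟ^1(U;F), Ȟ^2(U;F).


Ȟ^0(U;F) ≅ Z^3, Ȟ^1(U;F) ≅ 0, Ȟ^2(U;F) ≅ 0

intersection data:
  W12={b,d,e,f} W13={b,e,f} W23={b,e,f}
  W123={b,e,f}
components per intersection:
  W1: {a,b,e,f} {d}
  W2: {b,e,f} {c} {d}
  W3: {b,e,f}
  W12: {b,e,f} {d}
  W13: {b,e,f}
  W23: {b,e,f}
  W123: {b,e,f}
C dims 6,4,1; δ0: rk 3, SNF 1^3; δ1: rk 1, SNF 1^1
Ȟ^0 = (6 − 3) − 0 = 3, so Ȟ^0 ≅ Z^3
Ȟ^1 = (4 − 1) − 3 = 0, so Ȟ^1 ≅ 0
Ȟ^2 = (1 − 0) − 1 = 0, so Ȟ^2 ≅ 0


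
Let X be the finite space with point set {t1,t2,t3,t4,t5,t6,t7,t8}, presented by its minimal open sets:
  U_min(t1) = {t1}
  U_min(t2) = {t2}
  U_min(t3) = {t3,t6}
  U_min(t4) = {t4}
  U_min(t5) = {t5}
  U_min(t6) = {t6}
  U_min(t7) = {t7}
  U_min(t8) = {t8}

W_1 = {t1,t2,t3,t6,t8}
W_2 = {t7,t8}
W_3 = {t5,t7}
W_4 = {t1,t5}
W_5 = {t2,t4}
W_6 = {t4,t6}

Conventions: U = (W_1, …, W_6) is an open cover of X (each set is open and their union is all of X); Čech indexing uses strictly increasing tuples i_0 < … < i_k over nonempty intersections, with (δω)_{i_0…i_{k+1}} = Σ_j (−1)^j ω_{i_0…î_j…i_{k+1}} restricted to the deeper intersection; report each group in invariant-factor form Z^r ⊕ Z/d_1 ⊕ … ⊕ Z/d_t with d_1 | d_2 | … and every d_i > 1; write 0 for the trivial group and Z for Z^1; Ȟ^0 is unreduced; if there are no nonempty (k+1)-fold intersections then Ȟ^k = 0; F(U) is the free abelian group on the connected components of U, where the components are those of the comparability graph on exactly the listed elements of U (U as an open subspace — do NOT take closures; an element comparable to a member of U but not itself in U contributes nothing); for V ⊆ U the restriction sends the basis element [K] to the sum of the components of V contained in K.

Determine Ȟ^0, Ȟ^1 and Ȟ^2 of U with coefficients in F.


Ȟ^0 = Z^7, Ȟ^1 = 0 and Ȟ^2 = 0

nerve simplices:
  W12={t8} W14={t1} W15={t2} W16={t6} W23={t7} W34={t5} W56={t4}
components per intersection:
  W1: {t1} {t2} {t3,t6} {t8}
  W2: {t7} {t8}
  W3: {t5} {t7}
  W4: {t1} {t5}
  W5: {t2} {t4}
  W6: {t4} {t6}
  W12: {t8}
  W14: {t1}
  W15: {t2}
  W16: {t6}
  W23: {t7}
  W34: {t5}
  W56: {t4}
C dims 14,7; δ0: rk 7, SNF 1^7
degree 0: 14−7−0 = 7 → Ȟ^0 ≅ Z^7
degree 1: 7−0−7 = 0 → Ȟ^1 ≅ 0
degree 2: 0−0−0 = 0 → Ȟ^2 ≅ 0


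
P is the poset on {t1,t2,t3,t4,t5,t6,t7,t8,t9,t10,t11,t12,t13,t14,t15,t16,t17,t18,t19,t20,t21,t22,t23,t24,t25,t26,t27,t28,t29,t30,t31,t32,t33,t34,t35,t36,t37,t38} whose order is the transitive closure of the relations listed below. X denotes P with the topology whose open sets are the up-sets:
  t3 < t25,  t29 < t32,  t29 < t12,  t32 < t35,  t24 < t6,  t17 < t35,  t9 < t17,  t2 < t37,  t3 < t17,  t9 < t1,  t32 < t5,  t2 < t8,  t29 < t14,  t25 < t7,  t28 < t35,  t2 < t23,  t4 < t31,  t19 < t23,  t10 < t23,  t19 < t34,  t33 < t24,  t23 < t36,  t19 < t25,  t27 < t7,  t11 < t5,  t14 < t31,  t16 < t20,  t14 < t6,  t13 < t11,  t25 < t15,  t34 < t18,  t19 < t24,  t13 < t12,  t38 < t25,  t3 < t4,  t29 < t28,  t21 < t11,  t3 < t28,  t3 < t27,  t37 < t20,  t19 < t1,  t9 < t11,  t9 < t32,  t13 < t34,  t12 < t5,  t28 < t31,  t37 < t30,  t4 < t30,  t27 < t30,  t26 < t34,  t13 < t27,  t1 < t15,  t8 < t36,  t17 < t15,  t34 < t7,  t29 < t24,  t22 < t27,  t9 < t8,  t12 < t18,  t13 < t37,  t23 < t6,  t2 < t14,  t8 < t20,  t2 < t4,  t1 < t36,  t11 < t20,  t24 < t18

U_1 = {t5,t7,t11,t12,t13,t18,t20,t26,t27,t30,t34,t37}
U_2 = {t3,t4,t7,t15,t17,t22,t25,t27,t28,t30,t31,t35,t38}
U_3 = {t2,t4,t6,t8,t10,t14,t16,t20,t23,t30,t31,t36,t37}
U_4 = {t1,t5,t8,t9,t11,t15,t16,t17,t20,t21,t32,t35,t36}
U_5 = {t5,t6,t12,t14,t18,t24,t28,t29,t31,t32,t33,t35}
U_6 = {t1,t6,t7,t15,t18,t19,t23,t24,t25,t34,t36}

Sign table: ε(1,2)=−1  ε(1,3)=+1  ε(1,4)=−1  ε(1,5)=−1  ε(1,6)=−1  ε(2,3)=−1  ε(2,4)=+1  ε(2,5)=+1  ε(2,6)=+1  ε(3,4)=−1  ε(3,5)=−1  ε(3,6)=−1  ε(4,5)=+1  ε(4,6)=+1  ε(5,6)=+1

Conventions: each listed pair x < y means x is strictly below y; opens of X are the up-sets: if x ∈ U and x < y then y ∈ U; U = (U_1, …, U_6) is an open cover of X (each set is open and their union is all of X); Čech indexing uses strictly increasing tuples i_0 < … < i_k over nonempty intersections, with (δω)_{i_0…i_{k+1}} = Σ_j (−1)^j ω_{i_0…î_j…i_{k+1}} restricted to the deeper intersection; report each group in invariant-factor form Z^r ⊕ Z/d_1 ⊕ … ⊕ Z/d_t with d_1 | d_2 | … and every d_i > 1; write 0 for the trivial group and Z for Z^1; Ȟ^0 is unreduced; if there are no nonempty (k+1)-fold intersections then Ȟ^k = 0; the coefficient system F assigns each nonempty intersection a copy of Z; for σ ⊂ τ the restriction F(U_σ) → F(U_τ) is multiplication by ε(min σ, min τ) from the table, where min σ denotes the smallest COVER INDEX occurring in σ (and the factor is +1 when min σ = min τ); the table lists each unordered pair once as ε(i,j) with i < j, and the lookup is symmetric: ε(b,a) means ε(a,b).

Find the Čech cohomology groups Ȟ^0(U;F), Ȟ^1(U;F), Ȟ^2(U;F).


Ȟ^0 ≅ Z, Ȟ^1 ≅ 0, Ȟ^2 ≅ Z/2

nerve simplices:
  U12={t7,t27,t30} U13={t20,t30,t37} U14={t5,t11,t20} U15={t5,t12,t18} U16={t7,t18,t34} U23={t4,t30,t31} U24={t15,t17,t35} U25={t28,t31,t35} U26={t7,t15,t25} U34={t8,t16,t20,t36} U35={t6,t14,t31} U36={t6,t23,t36} U45={t5,t32,t35} U46={t1,t15,t36} U56={t6,t18,t24}
  U123={t30} U126={t7} U134={t20} U145={t5} U156={t18} U235={t31} U245={t35} U246={t15} U346={t36} U356={t6}
C dims 6,15,10; δ0: rk 5, SNF 1^5; δ1: rk 10, SNF 1^9·2
degree 0: 6−5−0 = 1 → Ȟ^0 ≅ Z
degree 1: 15−10−5 = 0 → Ȟ^1 ≅ 0
degree 2: 10−0−10 = 0 plus torsion [2] → Ȟ^2 ≅ Z/2
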